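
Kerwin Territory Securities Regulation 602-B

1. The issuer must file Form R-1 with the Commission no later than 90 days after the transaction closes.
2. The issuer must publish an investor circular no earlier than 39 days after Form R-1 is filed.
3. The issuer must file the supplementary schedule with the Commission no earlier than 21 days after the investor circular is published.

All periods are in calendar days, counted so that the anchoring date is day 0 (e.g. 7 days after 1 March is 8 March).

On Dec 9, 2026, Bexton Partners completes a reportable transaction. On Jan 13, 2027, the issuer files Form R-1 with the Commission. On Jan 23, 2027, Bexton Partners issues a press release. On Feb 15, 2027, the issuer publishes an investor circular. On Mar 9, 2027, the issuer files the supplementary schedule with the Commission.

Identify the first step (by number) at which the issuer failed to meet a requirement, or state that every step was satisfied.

Step 1 — counting 90 days from Dec 9, 2026 (when the transaction closes) gives a deadline of Mar 9, 2027; completed Jan 13, 2027, before the deadline.
Step 2 — must wait 39 days from Jan 13, 2027 (when Form R-1 is filed), so not before Feb 21, 2027; Feb 15, 2027 is 6 days before the earliest permitted date.
No need to go further; step 2 was not satisfied.

Step 2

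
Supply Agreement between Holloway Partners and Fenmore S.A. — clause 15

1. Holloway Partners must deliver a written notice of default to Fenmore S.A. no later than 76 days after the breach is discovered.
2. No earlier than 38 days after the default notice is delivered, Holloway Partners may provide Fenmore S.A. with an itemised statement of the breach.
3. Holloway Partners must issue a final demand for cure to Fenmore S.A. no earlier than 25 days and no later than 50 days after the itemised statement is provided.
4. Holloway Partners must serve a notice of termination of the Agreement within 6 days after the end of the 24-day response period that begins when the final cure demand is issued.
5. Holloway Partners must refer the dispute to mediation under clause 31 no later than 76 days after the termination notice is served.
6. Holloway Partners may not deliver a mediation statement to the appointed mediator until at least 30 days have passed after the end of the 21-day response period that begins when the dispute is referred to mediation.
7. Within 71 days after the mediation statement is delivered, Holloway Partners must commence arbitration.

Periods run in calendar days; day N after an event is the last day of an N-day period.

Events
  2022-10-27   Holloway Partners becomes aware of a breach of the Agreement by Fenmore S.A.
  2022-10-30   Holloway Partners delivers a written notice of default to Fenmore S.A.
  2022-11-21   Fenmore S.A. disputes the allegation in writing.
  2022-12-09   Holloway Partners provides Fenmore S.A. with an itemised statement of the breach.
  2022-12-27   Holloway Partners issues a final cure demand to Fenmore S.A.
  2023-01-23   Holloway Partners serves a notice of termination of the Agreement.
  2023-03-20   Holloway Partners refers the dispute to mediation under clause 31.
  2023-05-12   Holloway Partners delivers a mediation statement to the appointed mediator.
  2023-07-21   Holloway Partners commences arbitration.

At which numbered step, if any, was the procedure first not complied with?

Step 1 — counting 76 days from 2022-10-27 (when the breach is discovered) gives a deadline of 2023-01-11; done 2022-10-30 — timely.
Step 2 — must wait 38 days from 2022-10-30 (when the default notice is delivered), so not before 2022-12-07; done 2022-12-09 — permitted.
Step 3 — 25 and 50 days from 2022-12-09 (when the itemised statement is provided) are 2023-01-03 and 2023-01-28 respectively; done 2022-12-27 — 7 days before the window opened.
That is the first point of non-compliance.

Step 3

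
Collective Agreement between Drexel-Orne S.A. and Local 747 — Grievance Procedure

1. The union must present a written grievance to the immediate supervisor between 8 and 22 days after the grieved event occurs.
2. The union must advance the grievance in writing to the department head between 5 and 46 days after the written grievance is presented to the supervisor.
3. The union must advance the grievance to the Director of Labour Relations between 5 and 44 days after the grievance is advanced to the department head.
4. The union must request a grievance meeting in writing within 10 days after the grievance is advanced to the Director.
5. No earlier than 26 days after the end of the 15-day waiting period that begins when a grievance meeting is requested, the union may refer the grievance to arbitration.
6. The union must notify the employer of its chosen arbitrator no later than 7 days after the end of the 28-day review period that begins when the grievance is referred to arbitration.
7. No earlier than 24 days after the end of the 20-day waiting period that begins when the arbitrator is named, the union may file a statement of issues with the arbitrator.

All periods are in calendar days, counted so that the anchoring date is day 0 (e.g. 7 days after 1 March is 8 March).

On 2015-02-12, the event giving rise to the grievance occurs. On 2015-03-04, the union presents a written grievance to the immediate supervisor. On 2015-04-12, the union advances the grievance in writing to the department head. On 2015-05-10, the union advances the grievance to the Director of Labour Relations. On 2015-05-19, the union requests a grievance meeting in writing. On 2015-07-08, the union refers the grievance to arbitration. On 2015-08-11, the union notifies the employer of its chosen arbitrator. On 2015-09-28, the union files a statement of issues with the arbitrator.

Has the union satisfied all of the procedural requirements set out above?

(1) the permitted window runs from 2015-02-12 + 8 = 2015-02-20 to 2015-02-12 + 22 = 2015-03-06; 2015-03-04 falls inside that range.
(2) the permitted window runs from 2015-03-04 + 5 = 2015-03-09 to 2015-03-04 + 46 = 2015-04-19; 2015-04-12 falls inside that range.
(3) the permitted window runs from 2015-04-12 + 5 = 2015-04-17 to 2015-04-12 + 44 = 2015-05-26; done 2015-05-10, which is between those dates.
(4) due by 2015-05-10 + 10 days = 2015-05-20; 2015-05-19 is within that limit.
(5) permitted from 2015-06-03 + 26 days = 2015-06-29 onward; 2015-07-08 is on or after that date.
(6) due by 2015-08-05 + 7 days = 2015-08-12; 2015-08-11 is within that limit.
(7) permitted from 2015-08-31 + 24 days = 2015-09-24 onward; 2015-09-28 is on or after that date.

Yes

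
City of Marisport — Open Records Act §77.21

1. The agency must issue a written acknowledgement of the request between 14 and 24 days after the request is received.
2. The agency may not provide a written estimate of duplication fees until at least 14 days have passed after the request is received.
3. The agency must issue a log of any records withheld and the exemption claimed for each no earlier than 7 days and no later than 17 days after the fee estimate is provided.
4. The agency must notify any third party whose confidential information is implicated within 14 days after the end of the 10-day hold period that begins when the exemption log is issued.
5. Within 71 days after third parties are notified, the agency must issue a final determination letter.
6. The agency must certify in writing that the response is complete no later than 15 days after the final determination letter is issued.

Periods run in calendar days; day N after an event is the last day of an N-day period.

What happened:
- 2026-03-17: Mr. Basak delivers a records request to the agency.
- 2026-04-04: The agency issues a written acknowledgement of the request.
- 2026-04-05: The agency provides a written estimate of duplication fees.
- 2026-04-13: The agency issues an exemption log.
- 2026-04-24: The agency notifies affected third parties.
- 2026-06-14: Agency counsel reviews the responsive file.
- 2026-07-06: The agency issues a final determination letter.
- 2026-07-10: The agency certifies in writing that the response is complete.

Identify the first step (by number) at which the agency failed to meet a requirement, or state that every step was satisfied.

(1) the permitted window runs from 2026-03-17 + 14 = 2026-03-31 to 2026-03-17 + 24 = 2026-04-10; done 2026-04-04, which is between those dates.
(2) permitted from 2026-03-17 + 14 days = 2026-03-31 onward; done 2026-04-05, after the minimum wait.
(3) the permitted window runs from 2026-04-05 + 7 = 2026-04-12 to 2026-04-05 + 17 = 2026-04-22; done 2026-04-13 — within the window.
(4) due by 2026-04-23 + 14 days = 2026-05-07; done 2026-04-24 — timely.
(5) due by 2026-04-24 + 71 days = 2026-07-04; done 2026-07-06 — 2 days late.
The procedure was therefore not followed at step 5.

Step 5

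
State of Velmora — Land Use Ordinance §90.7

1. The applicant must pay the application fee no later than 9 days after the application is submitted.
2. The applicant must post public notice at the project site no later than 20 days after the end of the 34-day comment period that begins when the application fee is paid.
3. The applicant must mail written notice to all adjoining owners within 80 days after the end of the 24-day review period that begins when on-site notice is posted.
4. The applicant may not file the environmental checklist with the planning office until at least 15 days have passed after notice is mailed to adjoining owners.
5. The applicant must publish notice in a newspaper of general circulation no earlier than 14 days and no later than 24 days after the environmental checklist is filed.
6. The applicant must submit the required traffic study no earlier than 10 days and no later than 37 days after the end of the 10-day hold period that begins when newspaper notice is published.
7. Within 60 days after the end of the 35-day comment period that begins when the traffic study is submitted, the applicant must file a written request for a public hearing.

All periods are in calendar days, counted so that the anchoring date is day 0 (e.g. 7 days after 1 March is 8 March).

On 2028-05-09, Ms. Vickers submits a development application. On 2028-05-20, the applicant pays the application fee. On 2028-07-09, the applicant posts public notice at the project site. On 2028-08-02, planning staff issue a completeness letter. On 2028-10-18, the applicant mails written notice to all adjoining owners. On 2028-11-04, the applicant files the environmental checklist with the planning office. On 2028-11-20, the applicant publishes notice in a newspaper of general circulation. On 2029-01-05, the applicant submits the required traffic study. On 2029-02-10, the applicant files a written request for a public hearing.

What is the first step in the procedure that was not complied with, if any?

Step 1 — counting 9 days from 2028-05-09 (when the application is submitted) gives a deadline of 2028-05-18; not done until 2028-05-20, 2 days after the deadline.
No need to go further; step 1 was not satisfied.

Step 1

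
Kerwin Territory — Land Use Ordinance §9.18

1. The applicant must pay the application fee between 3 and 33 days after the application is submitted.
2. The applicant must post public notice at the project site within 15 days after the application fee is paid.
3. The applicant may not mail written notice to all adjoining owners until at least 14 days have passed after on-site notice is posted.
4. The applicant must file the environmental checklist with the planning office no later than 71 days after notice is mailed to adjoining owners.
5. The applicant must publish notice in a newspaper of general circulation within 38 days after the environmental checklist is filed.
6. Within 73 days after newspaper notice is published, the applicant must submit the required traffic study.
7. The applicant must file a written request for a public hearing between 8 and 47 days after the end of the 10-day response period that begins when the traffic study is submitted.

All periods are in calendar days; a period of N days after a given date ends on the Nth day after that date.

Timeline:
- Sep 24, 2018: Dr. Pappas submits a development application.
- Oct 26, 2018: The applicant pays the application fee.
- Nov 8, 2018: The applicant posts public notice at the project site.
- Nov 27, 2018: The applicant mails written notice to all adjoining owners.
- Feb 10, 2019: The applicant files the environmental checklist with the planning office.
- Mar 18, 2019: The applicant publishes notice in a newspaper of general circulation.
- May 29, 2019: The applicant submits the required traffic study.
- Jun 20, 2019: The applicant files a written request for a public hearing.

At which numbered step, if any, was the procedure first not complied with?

Step 4

Step 1: the window is 3–33 days after Sep 24, 2018 (when the application is submitted), so Sep 27, 2018 through Oct 27, 2018; done Oct 26, 2018, which is between those dates.
Step 2: 15 days after Oct 26, 2018 (when the application fee is paid) is Nov 10, 2018; completed Nov 8, 2018, before the deadline.
Step 3: the earliest permitted date is 14 days after Nov 8, 2018 (when on-site notice is posted), i.e. Nov 22, 2018; Nov 27, 2018 is on or after that date.
Step 4: 71 days after Nov 27, 2018 (when notice is mailed to adjoining owners) is Feb 6, 2019; not done until Feb 10, 2019, 4 days after the deadline.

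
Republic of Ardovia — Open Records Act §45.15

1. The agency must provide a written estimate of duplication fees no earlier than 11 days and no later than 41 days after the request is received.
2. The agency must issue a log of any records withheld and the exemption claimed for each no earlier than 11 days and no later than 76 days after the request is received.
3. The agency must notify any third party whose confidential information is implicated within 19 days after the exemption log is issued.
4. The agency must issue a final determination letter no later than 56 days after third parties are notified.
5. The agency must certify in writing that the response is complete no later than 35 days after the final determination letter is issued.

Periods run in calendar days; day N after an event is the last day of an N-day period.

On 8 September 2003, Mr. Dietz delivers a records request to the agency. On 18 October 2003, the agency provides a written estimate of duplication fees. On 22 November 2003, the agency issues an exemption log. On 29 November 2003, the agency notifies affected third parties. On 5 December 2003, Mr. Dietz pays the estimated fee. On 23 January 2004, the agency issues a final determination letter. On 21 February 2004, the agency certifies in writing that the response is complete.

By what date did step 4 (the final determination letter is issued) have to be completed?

24 January 2004

Step 4 runs from 29 November 2003, when third parties are notified. 56 days after 29 November 2003 is 24 January 2004.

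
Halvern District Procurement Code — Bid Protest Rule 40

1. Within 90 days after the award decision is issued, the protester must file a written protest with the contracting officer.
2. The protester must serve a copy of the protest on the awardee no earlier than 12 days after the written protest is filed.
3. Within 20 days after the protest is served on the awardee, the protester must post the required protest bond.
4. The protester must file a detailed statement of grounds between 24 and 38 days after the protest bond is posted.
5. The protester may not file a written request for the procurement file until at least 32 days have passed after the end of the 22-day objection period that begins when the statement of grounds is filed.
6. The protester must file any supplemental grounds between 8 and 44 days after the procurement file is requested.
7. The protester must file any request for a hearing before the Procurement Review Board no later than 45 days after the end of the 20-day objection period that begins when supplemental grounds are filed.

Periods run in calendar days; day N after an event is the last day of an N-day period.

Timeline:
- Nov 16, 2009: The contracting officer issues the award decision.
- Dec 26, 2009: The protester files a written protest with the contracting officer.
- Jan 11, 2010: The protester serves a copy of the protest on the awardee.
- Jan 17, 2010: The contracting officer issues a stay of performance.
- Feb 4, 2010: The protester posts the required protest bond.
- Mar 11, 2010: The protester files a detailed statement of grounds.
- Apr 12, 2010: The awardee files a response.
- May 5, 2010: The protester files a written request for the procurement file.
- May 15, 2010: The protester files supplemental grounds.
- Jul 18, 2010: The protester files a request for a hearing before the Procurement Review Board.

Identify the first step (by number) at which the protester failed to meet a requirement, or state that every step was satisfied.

Step 3

Step 1 — counting 90 days from Nov 16, 2009 (when the award decision is issued) gives a deadline of Feb 14, 2010; done Dec 26, 2009 — timely.
Step 2 — must wait 12 days from Dec 26, 2009 (when the written protest is filed), so not before Jan 7, 2010; Jan 11, 2010 is on or after that date.
Step 3 — counting 20 days from Jan 11, 2010 (when the protest is served on the awardee) gives a deadline of Jan 31, 2010; Feb 4, 2010 misses that deadline by 4 days.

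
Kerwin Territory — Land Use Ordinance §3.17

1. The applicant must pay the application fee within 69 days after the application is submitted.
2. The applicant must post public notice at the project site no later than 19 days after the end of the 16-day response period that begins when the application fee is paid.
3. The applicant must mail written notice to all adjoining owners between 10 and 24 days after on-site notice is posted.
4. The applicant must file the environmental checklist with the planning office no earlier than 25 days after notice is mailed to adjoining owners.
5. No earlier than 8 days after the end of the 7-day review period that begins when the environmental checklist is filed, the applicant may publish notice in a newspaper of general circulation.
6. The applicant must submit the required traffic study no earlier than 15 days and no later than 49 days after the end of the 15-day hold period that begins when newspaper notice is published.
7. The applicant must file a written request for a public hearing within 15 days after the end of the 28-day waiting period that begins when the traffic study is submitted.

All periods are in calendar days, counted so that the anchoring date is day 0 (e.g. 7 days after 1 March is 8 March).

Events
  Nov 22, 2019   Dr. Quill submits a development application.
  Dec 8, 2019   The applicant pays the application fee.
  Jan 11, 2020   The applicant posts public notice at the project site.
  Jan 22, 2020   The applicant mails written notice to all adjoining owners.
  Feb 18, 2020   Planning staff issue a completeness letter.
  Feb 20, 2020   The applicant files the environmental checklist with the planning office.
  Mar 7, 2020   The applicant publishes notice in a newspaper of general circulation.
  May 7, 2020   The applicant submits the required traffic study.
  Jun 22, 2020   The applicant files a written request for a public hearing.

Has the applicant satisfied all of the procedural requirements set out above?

No

Step 1 — counting 69 days from Nov 22, 2019 (when the application is submitted) gives a deadline of Jan 30, 2020; Dec 8, 2019 is within that limit.
Step 2 — counting 19 days from Dec 24, 2019 (end of the 16-day response period, which began when the application fee is paid on Dec 8, 2019) gives a deadline of Jan 12, 2020; Jan 11, 2020 is within that limit.
Step 3 — 10 and 24 days from Jan 11, 2020 (when on-site notice is posted) are Jan 21, 2020 and Feb 4, 2020 respectively; done Jan 22, 2020, which is between those dates.
Step 4 — must wait 25 days from Jan 22, 2020 (when notice is mailed to adjoining owners), so not before Feb 16, 2020; done Feb 20, 2020 — permitted.
Step 5 — must wait 8 days from Feb 27, 2020 (end of the 7-day review period, which began when the environmental checklist is filed on Feb 20, 2020), so not before Mar 6, 2020; done Mar 7, 2020 — permitted.
Step 6 — 15 and 49 days from Mar 22, 2020 (end of the 15-day hold period, which began when newspaper notice is published on Mar 7, 2020) are Apr 6, 2020 and May 10, 2020 respectively; May 7, 2020 falls inside that range.
Step 7 — counting 15 days from Jun 4, 2020 (end of the 28-day waiting period, which began when the traffic study is submitted on May 7, 2020) gives a deadline of Jun 19, 2020; done Jun 22, 2020 — 3 days late.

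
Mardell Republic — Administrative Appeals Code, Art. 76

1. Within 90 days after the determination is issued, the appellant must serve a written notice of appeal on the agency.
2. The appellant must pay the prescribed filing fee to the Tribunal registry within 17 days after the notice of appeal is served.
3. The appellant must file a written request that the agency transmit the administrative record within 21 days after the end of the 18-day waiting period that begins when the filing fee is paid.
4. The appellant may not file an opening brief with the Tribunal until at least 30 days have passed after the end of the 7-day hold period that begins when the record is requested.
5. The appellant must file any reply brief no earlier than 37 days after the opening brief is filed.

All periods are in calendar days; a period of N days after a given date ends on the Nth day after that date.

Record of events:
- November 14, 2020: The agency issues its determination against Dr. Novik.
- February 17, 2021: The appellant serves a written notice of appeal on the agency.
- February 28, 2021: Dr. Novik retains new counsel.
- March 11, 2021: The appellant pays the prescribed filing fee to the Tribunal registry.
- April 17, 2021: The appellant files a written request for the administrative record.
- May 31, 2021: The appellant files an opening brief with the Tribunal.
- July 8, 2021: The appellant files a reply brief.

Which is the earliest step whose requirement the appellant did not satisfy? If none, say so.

Step 1

Step 1 — counting 90 days from November 14, 2020 (when the determination is issued) gives a deadline of February 12, 2021; not done until February 17, 2021, 5 days after the deadline.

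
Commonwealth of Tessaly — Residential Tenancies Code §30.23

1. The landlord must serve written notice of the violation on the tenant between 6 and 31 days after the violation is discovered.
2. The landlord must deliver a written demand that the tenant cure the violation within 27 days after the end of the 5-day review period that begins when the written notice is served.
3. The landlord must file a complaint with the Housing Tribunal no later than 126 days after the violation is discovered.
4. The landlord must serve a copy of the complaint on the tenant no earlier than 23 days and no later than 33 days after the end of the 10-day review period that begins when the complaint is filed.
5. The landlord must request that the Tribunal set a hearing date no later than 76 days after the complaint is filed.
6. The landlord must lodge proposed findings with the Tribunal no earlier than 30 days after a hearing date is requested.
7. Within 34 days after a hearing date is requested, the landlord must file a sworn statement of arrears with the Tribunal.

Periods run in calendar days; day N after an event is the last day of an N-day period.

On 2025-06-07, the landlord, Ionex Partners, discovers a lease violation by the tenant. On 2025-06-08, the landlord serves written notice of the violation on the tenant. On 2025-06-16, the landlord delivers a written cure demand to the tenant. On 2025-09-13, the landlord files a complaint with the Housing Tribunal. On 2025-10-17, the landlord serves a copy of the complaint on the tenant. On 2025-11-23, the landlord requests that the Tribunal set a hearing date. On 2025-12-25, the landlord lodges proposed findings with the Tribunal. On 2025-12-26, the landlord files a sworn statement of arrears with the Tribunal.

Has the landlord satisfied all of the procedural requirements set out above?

No

(1) the permitted window runs from 2025-06-07 + 6 = 2025-06-13 to 2025-06-07 + 31 = 2025-07-08; done 2025-06-08 — 5 days before the window opened.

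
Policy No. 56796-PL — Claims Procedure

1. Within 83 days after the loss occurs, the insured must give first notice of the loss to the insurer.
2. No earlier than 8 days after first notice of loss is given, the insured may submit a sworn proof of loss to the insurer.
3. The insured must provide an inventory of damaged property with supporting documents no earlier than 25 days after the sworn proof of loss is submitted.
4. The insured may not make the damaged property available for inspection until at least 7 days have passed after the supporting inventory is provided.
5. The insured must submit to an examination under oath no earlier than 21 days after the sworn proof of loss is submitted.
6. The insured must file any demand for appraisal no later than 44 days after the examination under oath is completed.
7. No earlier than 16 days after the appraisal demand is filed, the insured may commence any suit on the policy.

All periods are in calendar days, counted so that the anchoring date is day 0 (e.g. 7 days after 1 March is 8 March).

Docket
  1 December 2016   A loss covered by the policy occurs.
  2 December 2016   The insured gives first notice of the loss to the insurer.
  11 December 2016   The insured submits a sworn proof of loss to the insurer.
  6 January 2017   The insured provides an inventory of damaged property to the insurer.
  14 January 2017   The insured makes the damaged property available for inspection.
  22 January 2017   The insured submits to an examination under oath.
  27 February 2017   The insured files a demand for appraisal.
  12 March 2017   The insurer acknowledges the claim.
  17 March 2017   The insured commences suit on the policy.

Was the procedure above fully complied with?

(1) due by 1 December 2016 + 83 days = 22 February 2017; done 2 December 2016 — timely.
(2) permitted from 2 December 2016 + 8 days = 10 December 2016 onward; 11 December 2016 is on or after that date.
(3) permitted from 11 December 2016 + 25 days = 5 January 2017 onward; done 6 January 2017 — permitted.
(4) permitted from 6 January 2017 + 7 days = 13 January 2017 onward; done 14 January 2017, after the minimum wait.
(5) permitted from 11 December 2016 + 21 days = 1 January 2017 onward; done 22 January 2017, after the minimum wait.
(6) due by 22 January 2017 + 44 days = 7 March 2017; completed 27 February 2017, before the deadline.
(7) permitted from 27 February 2017 + 16 days = 15 March 2017 onward; 17 March 2017 is on or after that date.

Yes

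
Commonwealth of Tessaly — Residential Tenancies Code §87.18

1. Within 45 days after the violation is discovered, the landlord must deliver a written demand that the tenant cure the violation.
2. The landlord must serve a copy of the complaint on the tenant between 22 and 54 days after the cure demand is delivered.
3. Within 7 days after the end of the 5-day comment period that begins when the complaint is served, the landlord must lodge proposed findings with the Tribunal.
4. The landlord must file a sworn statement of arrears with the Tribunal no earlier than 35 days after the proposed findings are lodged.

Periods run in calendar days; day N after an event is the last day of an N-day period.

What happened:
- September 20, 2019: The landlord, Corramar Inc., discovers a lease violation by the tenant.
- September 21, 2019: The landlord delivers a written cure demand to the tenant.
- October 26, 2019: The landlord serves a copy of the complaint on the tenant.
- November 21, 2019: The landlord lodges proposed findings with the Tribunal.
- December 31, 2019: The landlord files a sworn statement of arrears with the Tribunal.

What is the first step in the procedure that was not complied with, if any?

(1) due by September 20, 2019 + 45 days = November 4, 2019; September 21, 2019 is within that limit.
(2) the permitted window runs from September 21, 2019 + 22 = October 13, 2019 to September 21, 2019 + 54 = November 14, 2019; October 26, 2019 falls inside that range.
(3) due by October 31, 2019 + 7 days = November 7, 2019; November 21, 2019 misses that deadline by 14 days.
Later steps need not be reached.

Step 3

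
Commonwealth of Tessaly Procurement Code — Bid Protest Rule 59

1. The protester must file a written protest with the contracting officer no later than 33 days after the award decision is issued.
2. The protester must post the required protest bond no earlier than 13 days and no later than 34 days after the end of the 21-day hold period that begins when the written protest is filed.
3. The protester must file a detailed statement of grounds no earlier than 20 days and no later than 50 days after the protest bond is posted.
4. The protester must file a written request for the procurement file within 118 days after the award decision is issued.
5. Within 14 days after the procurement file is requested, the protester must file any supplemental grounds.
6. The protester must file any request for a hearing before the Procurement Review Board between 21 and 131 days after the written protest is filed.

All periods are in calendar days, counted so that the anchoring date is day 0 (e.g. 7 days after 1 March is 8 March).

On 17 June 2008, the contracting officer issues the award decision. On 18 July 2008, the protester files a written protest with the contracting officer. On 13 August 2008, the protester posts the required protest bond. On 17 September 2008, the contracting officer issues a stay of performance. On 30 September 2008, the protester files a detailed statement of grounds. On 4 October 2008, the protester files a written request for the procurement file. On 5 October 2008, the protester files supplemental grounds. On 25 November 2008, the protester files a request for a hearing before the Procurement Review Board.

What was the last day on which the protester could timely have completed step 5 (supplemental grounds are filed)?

Step 5 runs from 4 October 2008, when the procurement file is requested. 14 days after 4 October 2008 is 18 October 2008.

18 October 2008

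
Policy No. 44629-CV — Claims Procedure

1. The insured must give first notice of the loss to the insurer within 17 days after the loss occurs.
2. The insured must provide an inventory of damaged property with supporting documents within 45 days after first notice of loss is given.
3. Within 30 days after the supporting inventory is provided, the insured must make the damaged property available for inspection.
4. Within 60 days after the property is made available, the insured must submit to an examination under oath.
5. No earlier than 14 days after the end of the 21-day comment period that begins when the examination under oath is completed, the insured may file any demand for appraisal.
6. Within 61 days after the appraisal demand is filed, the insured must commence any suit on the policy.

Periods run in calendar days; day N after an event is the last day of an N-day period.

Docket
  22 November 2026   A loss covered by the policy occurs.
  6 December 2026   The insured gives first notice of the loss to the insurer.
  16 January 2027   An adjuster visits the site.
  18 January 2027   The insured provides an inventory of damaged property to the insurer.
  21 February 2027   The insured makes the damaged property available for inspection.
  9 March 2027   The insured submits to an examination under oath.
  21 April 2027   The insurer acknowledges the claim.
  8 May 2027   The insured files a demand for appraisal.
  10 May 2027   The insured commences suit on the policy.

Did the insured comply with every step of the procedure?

(1) due by 22 November 2026 + 17 days = 9 December 2026; 6 December 2026 is within that limit.
(2) due by 6 December 2026 + 45 days = 20 January 2027; 18 January 2027 is within that limit.
(3) due by 18 January 2027 + 30 days = 17 February 2027; not done until 21 February 2027, 4 days after the deadline.
The procedure was therefore not followed at step 3.

No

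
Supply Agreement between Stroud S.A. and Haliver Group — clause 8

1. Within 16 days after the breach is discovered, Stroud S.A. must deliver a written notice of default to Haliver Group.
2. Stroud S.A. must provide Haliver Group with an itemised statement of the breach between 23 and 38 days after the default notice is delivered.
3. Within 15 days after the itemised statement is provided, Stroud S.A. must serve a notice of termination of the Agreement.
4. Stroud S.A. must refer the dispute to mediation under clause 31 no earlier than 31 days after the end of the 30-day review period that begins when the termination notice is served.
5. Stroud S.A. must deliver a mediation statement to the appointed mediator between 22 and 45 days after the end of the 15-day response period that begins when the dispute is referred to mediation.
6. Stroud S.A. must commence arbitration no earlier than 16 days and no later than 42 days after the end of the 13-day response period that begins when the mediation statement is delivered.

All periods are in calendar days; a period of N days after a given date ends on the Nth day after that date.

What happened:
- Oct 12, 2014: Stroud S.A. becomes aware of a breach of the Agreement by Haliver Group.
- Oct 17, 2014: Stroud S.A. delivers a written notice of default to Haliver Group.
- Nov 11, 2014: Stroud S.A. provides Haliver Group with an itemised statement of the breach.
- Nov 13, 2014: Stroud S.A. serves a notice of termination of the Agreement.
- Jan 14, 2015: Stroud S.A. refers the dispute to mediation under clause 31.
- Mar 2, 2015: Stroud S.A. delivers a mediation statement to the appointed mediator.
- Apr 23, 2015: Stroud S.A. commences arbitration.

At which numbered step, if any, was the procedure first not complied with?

(1) due by Oct 12, 2014 + 16 days = Oct 28, 2014; done Oct 17, 2014 — timely.
(2) the permitted window runs from Oct 17, 2014 + 23 = Nov 9, 2014 to Oct 17, 2014 + 38 = Nov 24, 2014; done Nov 11, 2014, which is between those dates.
(3) due by Nov 11, 2014 + 15 days = Nov 26, 2014; completed Nov 13, 2014, before the deadline.
(4) permitted from Dec 13, 2014 + 31 days = Jan 13, 2015 onward; done Jan 14, 2015 — permitted.
(5) the permitted window runs from Jan 29, 2015 + 22 = Feb 20, 2015 to Jan 29, 2015 + 45 = Mar 15, 2015; done Mar 2, 2015, which is between those dates.
(6) the permitted window runs from Mar 15, 2015 + 16 = Mar 31, 2015 to Mar 15, 2015 + 42 = Apr 26, 2015; done Apr 23, 2015 — within the window.

None — every step was satisfied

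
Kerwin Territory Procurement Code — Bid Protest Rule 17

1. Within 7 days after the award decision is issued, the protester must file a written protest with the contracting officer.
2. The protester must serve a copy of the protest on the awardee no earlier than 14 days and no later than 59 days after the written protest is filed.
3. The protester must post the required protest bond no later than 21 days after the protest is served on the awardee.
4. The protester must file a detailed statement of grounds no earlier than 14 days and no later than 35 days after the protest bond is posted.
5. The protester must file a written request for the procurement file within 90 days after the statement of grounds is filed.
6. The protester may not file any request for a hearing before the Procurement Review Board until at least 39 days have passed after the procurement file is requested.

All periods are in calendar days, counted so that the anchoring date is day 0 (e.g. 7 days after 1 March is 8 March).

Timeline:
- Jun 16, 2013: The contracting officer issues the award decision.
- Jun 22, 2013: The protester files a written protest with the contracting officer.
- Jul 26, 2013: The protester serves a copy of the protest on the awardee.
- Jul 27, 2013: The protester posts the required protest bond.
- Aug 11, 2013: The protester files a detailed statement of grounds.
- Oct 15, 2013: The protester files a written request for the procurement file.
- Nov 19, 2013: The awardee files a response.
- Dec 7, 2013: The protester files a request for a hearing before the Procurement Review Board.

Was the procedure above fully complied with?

Yes

(1) due by Jun 16, 2013 + 7 days = Jun 23, 2013; done Jun 22, 2013 — timely.
(2) the permitted window runs from Jun 22, 2013 + 14 = Jul 6, 2013 to Jun 22, 2013 + 59 = Aug 20, 2013; done Jul 26, 2013 — within the window.
(3) due by Jul 26, 2013 + 21 days = Aug 16, 2013; completed Jul 27, 2013, before the deadline.
(4) the permitted window runs from Jul 27, 2013 + 14 = Aug 10, 2013 to Jul 27, 2013 + 35 = Aug 31, 2013; Aug 11, 2013 falls inside that range.
(5) due by Aug 11, 2013 + 90 days = Nov 9, 2013; Oct 15, 2013 is within that limit.
(6) permitted from Oct 15, 2013 + 39 days = Nov 23, 2013 onward; done Dec 7, 2013, after the minimum wait.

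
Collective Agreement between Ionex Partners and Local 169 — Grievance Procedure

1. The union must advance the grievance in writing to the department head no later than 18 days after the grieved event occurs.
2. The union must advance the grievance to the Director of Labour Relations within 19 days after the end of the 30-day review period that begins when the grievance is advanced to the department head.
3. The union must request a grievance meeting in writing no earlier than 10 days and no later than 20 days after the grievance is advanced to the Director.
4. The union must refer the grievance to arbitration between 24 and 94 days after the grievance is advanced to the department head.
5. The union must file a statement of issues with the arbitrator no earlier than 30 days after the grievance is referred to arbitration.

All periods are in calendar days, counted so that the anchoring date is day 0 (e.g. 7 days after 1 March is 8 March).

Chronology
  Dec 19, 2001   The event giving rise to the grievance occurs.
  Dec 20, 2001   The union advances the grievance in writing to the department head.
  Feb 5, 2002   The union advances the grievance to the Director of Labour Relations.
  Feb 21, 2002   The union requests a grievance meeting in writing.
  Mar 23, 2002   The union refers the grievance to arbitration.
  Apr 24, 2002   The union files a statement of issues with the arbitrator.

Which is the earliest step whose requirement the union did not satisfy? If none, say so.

None — every step was satisfied

Step 1: 18 days after Dec 19, 2001 (when the grieved event occurs) is Jan 6, 2002; Dec 20, 2001 is within that limit.
Step 2: 19 days after Jan 19, 2002 (end of the 30-day review period, which began when the grievance is advanced to the department head on Dec 20, 2001) is Feb 7, 2002; done Feb 5, 2002 — timely.
Step 3: the window is 10–20 days after Feb 5, 2002 (when the grievance is advanced to the Director), so Feb 15, 2002 through Feb 25, 2002; Feb 21, 2002 falls inside that range.
Step 4: the window is 24–94 days after Dec 20, 2001 (when the grievance is advanced to the department head), so Jan 13, 2002 through Mar 24, 2002; done Mar 23, 2002 — within the window.
Step 5: the earliest permitted date is 30 days after Mar 23, 2002 (when the grievance is referred to arbitration), i.e. Apr 22, 2002; Apr 24, 2002 is on or after that date.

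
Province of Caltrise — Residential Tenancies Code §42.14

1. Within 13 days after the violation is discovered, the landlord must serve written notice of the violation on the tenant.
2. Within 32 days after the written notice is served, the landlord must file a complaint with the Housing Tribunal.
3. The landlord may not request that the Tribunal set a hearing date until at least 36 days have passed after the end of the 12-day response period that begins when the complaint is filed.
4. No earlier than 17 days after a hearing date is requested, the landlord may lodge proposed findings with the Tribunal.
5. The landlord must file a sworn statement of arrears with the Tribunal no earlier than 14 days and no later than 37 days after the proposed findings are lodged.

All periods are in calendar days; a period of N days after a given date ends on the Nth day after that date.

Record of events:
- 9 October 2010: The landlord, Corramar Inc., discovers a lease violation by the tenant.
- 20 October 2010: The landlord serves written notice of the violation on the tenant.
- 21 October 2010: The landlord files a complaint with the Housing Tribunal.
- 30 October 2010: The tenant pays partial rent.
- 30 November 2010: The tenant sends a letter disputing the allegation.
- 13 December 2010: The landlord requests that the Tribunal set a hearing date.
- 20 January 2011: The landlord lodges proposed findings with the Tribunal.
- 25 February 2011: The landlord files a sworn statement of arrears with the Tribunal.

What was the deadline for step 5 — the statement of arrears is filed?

Step 5 runs from 20 January 2011, when the proposed findings are lodged. The window is 14–37 days after 20 January 2011; it closes on 26 February 2011.

26 February 2011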